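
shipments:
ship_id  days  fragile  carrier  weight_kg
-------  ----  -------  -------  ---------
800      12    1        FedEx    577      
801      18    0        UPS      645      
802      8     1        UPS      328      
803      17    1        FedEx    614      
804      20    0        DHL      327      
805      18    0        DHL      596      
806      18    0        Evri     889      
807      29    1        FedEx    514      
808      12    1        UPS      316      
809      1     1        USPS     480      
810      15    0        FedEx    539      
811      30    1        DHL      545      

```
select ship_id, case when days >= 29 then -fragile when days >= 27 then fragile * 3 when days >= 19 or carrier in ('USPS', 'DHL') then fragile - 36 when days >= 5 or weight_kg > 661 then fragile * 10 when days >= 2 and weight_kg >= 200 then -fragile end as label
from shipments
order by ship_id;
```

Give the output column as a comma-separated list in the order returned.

ship_id=800: days >= 5 or weight_kg > 661 → 10
ship_id=801: days >= 5 or weight_kg > 661 → 0
ship_id=802: days >= 5 or weight_kg > 661 → 10
ship_id=803: days >= 5 or weight_kg > 661 → 10
ship_id=804: days >= 19 or carrier in ('USPS', 'DHL') → -36
ship_id=805: days >= 19 or carrier in ('USPS', 'DHL') → -36
ship_id=806: days >= 5 or weight_kg > 661 → 0
ship_id=807: days >= 29 → -1
ship_id=808: days >= 5 or weight_kg > 661 → 10
ship_id=809: days >= 19 or carrier in ('USPS', 'DHL') → -35
ship_id=810: days >= 5 or weight_kg > 661 → 0
ship_id=811: days >= 29 → -1

10, 0, 10, 10, -36, -36, 0, -1, 10, -35, 0, -1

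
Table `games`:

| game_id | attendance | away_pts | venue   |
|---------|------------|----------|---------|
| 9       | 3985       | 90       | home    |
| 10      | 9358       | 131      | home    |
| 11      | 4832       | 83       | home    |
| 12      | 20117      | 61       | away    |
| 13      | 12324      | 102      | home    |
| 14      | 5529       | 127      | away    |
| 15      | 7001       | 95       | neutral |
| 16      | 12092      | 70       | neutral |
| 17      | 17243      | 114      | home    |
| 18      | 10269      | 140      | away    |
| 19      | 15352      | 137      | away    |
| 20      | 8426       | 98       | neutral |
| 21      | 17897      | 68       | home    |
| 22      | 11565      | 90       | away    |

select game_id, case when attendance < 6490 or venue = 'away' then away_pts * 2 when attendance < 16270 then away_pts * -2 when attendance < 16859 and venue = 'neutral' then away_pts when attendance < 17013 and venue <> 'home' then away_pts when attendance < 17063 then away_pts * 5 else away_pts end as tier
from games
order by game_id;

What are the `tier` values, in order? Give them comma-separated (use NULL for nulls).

game_id=9: attendance < 6490 or venue = 'away' → 180
game_id=10: attendance < 16270 → -262
game_id=11: attendance < 6490 or venue = 'away' → 166
game_id=12: attendance < 6490 or venue = 'away' → 122
game_id=13: attendance < 16270 → -204
game_id=14: attendance < 6490 or venue = 'away' → 254
game_id=15: attendance < 16270 → -190
game_id=16: attendance < 16270 → -140
game_id=17: ELSE → 114
game_id=18: attendance < 6490 or venue = 'away' → 280
game_id=19: attendance < 6490 or venue = 'away' → 274
game_id=20: attendance < 16270 → -196
game_id=21: ELSE → 68
game_id=22: attendance < 6490 or venue = 'away' → 180

180, -262, 166, 122, -204, 254, -190, -140, 114, 280, 274, -196, 68, 180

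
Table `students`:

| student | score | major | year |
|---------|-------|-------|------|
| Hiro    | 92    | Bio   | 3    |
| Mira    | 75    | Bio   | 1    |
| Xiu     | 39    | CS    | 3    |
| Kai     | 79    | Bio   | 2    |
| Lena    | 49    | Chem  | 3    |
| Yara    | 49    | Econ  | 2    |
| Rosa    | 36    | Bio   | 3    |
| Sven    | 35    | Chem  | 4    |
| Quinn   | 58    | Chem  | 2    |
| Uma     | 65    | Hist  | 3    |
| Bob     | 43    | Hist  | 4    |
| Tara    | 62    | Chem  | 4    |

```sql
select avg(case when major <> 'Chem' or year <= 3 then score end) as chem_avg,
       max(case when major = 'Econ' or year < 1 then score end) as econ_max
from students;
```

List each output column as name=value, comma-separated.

[chem_avg: major <> 'Chem' or year <= 3]
student=Hiro: ✓ → 92
student=Mira: ✓ → 75
student=Xiu: ✓ → 39
student=Kai: ✓ → 79
student=Lena: ✓ → 49
student=Yara: ✓ → 49
student=Rosa: ✓ → 36
student=Sven: ✗
student=Quinn: ✓ → 58
student=Uma: ✓ → 65
student=Bob: ✓ → 43
student=Tara: ✗
chem_avg = (92 + 75 + 39 + 79 + 49 + 49 + 36 + 58 + 65 + 43) / 10 = 58.5
—
[econ_max: major = 'Econ' or year < 1]
student=Hiro: ✗
student=Mira: ✗
student=Xiu: ✗
student=Kai: ✗
student=Lena: ✗
student=Yara: ✓ → 49
student=Rosa: ✗
student=Sven: ✗
student=Quinn: ✗
student=Uma: ✗
student=Bob: ✗
student=Tara: ✗
econ_max = MAX(49) = 49

chem_avg=58.5, econ_max=49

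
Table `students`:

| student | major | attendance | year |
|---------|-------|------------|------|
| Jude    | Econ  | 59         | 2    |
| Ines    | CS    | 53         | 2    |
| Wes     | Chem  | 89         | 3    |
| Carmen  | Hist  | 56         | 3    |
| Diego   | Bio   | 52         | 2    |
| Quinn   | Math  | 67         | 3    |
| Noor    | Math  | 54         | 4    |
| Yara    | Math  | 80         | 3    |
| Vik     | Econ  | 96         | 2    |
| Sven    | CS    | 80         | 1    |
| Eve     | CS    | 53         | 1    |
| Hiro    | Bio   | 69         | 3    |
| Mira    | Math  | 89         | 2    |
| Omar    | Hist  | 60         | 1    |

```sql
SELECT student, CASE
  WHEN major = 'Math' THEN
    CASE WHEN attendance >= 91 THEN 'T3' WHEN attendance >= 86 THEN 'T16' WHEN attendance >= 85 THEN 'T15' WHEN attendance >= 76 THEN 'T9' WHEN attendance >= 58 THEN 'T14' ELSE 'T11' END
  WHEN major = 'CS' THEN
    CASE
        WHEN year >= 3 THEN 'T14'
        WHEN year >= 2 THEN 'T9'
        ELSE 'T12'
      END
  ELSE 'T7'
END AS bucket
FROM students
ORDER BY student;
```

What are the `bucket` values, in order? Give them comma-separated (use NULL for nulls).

student=Carmen: major='Hist' → outer ELSE → T7
student=Diego: major='Bio' → outer ELSE → T7
student=Eve: major='CS' → inner[ELSE] → T12
student=Hiro: major='Bio' → outer ELSE → T7
student=Ines: major='CS' → inner[year >= 2] → T9
student=Jude: major='Econ' → outer ELSE → T7
student=Mira: major='Math' → inner[attendance >= 86] → T16
student=Noor: major='Math' → inner[ELSE] → T11
student=Omar: major='Hist' → outer ELSE → T7
student=Quinn: major='Math' → inner[attendance >= 58] → T14
student=Sven: major='CS' → inner[ELSE] → T12
student=Vik: major='Econ' → outer ELSE → T7
student=Wes: major='Chem' → outer ELSE → T7
student=Yara: major='Math' → inner[attendance >= 76] → T9

T7, T7, T12, T7, T9, T7, T16, T11, T7, T14, T12, T7, T7, T9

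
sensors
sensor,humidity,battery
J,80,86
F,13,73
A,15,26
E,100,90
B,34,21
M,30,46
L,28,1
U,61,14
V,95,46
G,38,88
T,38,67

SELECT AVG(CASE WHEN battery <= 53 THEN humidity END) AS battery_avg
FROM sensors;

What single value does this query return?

sensor=J: ✗
sensor=F: ✗
sensor=A: ✓ → 15
sensor=E: ✗
sensor=B: ✓ → 34
sensor=M: ✓ → 30
sensor=L: ✓ → 28
sensor=U: ✓ → 61
sensor=V: ✓ → 95
sensor=G: ✗
sensor=T: ✗
battery_avg = (15 + 34 + 30 + 28 + 61 + 95) / 6 = 43.8333333333

43.8333333333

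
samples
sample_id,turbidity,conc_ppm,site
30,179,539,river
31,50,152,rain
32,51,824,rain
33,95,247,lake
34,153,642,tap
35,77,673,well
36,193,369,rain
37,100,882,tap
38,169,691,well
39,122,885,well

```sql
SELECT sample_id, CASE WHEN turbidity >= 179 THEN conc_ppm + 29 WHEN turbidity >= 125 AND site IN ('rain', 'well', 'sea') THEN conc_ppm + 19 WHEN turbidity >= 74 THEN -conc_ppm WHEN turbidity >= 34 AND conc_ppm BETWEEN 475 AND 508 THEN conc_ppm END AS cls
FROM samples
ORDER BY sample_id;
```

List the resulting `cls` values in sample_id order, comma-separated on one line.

568, NULL, NULL, -247, -642, -673, 398, -882, 710, -885

sample_id=30: turbidity >= 179 → 568
sample_id=31: (no match → NULL) → NULL
sample_id=32: (no match → NULL) → NULL
sample_id=33: turbidity >= 74 → -247
sample_id=34: turbidity >= 74 → -642
sample_id=35: turbidity >= 74 → -673
sample_id=36: turbidity >= 179 → 398
sample_id=37: turbidity >= 74 → -882
sample_id=38: turbidity >= 125 AND site IN ('rain', 'well', 'sea') → 710
sample_id=39: turbidity >= 74 → -885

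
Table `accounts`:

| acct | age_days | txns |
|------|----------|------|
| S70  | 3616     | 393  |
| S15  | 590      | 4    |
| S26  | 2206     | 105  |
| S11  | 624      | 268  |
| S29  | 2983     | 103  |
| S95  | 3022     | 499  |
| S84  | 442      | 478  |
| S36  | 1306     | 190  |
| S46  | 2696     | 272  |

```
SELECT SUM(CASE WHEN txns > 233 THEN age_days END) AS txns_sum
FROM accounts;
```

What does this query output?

10400

acct=S70: ✓ → 3616
acct=S15: ✗
acct=S26: ✗
acct=S11: ✓ → 624
acct=S29: ✗
acct=S95: ✓ → 3022
acct=S84: ✓ → 442
acct=S36: ✗
acct=S46: ✓ → 2696
txns_sum = 3616 + 624 + 3022 + 442 + 2696 = 10400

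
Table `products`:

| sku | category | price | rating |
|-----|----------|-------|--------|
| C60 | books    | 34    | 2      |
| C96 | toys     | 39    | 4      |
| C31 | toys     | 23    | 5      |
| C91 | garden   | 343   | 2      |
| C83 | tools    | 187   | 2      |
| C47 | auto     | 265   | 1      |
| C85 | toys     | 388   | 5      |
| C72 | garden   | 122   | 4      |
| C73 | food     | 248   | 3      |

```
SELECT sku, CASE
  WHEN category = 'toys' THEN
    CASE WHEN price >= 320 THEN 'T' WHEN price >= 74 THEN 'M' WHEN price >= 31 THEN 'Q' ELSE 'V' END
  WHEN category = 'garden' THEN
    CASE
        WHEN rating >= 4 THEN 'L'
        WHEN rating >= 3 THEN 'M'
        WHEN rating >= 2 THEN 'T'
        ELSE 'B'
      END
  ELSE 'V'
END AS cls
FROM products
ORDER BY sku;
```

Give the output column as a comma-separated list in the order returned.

V, V, V, L, V, V, T, T, Q

sku=C31: category='toys' → inner[ELSE] → V
sku=C47: category='auto' → outer ELSE → V
sku=C60: category='books' → outer ELSE → V
sku=C72: category='garden' → inner[rating >= 4] → L
sku=C73: category='food' → outer ELSE → V
sku=C83: category='tools' → outer ELSE → V
sku=C85: category='toys' → inner[price >= 320] → T
sku=C91: category='garden' → inner[rating >= 2] → T
sku=C96: category='toys' → inner[price >= 31] → Q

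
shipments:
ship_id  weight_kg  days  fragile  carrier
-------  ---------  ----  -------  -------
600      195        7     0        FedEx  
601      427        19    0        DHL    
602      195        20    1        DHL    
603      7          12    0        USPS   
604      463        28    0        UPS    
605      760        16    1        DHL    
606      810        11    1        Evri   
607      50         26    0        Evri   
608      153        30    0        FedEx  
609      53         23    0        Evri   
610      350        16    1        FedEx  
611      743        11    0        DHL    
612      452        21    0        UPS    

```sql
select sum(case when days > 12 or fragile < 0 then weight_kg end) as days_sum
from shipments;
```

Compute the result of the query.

ship_id=600: ✗
ship_id=601: ✓ → 427
ship_id=602: ✓ → 195
ship_id=603: ✗
ship_id=604: ✓ → 463
ship_id=605: ✓ → 760
ship_id=606: ✗
ship_id=607: ✓ → 50
ship_id=608: ✓ → 153
ship_id=609: ✓ → 53
ship_id=610: ✓ → 350
ship_id=611: ✗
ship_id=612: ✓ → 452
days_sum = 427 + 195 + 463 + 760 + 50 + 153 + 53 + 350 + 452 = 2903

2903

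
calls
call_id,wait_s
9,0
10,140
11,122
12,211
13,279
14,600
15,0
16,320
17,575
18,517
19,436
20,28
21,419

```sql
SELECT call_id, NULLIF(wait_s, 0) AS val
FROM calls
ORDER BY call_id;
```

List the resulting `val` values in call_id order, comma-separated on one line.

call_id=9: wait_s=0 vs 0: equal → NULL
call_id=10: wait_s=140 vs 0: differ → 140
call_id=11: wait_s=122 vs 0: differ → 122
call_id=12: wait_s=211 vs 0: differ → 211
call_id=13: wait_s=279 vs 0: differ → 279
call_id=14: wait_s=600 vs 0: differ → 600
call_id=15: wait_s=0 vs 0: equal → NULL
call_id=16: wait_s=320 vs 0: differ → 320
call_id=17: wait_s=575 vs 0: differ → 575
call_id=18: wait_s=517 vs 0: differ → 517
call_id=19: wait_s=436 vs 0: differ → 436
call_id=20: wait_s=28 vs 0: differ → 28
call_id=21: wait_s=419 vs 0: differ → 419

NULL, 140, 122, 211, 279, 600, NULL, 320, 575, 517, 436, 28, 419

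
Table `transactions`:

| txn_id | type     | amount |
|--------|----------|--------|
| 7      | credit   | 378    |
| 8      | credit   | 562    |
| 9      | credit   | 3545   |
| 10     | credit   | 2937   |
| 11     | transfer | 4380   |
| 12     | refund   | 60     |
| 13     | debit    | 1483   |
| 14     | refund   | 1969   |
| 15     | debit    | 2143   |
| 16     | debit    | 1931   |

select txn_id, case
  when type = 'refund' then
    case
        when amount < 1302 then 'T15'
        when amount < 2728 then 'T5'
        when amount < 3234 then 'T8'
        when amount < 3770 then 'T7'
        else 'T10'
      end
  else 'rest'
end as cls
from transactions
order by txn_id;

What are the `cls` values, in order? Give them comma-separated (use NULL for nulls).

rest, rest, rest, rest, rest, T15, rest, T5, rest, rest

txn_id=7: type='credit' → outer ELSE → rest
txn_id=8: type='credit' → outer ELSE → rest
txn_id=9: type='credit' → outer ELSE → rest
txn_id=10: type='credit' → outer ELSE → rest
txn_id=11: type='transfer' → outer ELSE → rest
txn_id=12: type='refund' → inner[amount < 1302] → T15
txn_id=13: type='debit' → outer ELSE → rest
txn_id=14: type='refund' → inner[amount < 2728] → T5
txn_id=15: type='debit' → outer ELSE → rest
txn_id=16: type='debit' → outer ELSE → rest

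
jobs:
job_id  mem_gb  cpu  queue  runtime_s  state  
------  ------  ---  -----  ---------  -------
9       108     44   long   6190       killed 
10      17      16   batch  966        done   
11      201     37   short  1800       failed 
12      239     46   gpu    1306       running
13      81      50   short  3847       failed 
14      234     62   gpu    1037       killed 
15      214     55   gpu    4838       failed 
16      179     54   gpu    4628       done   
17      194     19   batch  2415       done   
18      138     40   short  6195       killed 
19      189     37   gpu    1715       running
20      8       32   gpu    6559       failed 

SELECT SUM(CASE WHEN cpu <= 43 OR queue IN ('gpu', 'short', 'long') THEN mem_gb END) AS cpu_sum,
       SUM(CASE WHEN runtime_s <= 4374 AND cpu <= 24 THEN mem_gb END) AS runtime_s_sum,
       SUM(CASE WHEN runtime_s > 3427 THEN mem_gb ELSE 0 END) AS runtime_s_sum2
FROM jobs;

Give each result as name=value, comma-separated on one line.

[cpu_sum: cpu <= 43 OR queue IN ('gpu', 'short', 'long')]
job_id=9: ✓ → 108
job_id=10: ✓ → 17
job_id=11: ✓ → 201
job_id=12: ✓ → 239
job_id=13: ✓ → 81
job_id=14: ✓ → 234
job_id=15: ✓ → 214
job_id=16: ✓ → 179
job_id=17: ✓ → 194
job_id=18: ✓ → 138
job_id=19: ✓ → 189
job_id=20: ✓ → 8
cpu_sum = 108 + 17 + 201 + 239 + 81 + 234 + 214 + 179 + 194 + 138 + 189 + 8 = 1802
—
[runtime_s_sum: runtime_s <= 4374 AND cpu <= 24]
job_id=9: ✗
job_id=10: ✓ → 17
job_id=11: ✗
job_id=12: ✗
job_id=13: ✗
job_id=14: ✗
job_id=15: ✗
job_id=16: ✗
job_id=17: ✓ → 194
job_id=18: ✗
job_id=19: ✗
job_id=20: ✗
runtime_s_sum = 17 + 194 = 211
—
[runtime_s_sum2: runtime_s > 3427]
job_id=9: ✓ → 108
job_id=10: ✗
job_id=11: ✗
job_id=12: ✗
job_id=13: ✓ → 81
job_id=14: ✗
job_id=15: ✓ → 214
job_id=16: ✓ → 179
job_id=17: ✗
job_id=18: ✓ → 138
job_id=19: ✗
job_id=20: ✓ → 8
runtime_s_sum2 = 108 + 81 + 214 + 179 + 138 + 8 = 728

cpu_sum=1802, runtime_s_sum=211, runtime_s_sum2=728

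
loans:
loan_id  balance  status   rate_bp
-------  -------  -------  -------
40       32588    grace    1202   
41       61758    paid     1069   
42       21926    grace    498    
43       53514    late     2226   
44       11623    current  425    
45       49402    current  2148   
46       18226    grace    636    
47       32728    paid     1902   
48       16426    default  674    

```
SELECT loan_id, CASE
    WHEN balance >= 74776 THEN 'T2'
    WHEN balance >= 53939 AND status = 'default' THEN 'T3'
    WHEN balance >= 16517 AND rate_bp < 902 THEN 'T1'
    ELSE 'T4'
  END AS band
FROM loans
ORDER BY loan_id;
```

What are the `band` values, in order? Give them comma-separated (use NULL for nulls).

T4, T4, T1, T4, T4, T4, T1, T4, T4

loan_id=40: ELSE → T4
loan_id=41: ELSE → T4
loan_id=42: balance >= 16517 AND rate_bp < 902 → T1
loan_id=43: ELSE → T4
loan_id=44: ELSE → T4
loan_id=45: ELSE → T4
loan_id=46: balance >= 16517 AND rate_bp < 902 → T1
loan_id=47: ELSE → T4
loan_id=48: ELSE → T4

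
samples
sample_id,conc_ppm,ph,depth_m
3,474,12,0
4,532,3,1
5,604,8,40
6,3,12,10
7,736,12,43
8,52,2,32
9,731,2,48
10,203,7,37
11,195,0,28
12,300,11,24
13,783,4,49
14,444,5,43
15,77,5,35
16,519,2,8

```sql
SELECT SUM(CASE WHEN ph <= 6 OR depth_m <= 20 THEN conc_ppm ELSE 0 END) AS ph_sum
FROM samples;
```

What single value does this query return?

3810

sample_id=3: ✓ → 474
sample_id=4: ✓ → 532
sample_id=5: ✗
sample_id=6: ✓ → 3
sample_id=7: ✗
sample_id=8: ✓ → 52
sample_id=9: ✓ → 731
sample_id=10: ✗
sample_id=11: ✓ → 195
sample_id=12: ✗
sample_id=13: ✓ → 783
sample_id=14: ✓ → 444
sample_id=15: ✓ → 77
sample_id=16: ✓ → 519
ph_sum = 474 + 532 + 3 + 52 + 731 + 195 + 783 + 444 + 77 + 519 = 3810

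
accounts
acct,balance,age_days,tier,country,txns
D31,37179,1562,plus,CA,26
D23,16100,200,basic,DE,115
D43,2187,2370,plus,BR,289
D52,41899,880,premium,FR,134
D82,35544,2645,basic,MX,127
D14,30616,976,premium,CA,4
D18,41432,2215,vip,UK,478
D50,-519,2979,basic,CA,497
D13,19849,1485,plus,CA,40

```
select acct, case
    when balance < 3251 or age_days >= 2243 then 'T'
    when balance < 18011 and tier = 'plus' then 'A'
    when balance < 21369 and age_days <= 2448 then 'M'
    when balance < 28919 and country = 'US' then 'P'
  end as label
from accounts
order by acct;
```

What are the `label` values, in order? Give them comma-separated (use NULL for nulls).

M, NULL, NULL, M, NULL, T, T, NULL, T

acct=D13: balance < 21369 and age_days <= 2448 → M
acct=D14: (no match → NULL) → NULL
acct=D18: (no match → NULL) → NULL
acct=D23: balance < 21369 and age_days <= 2448 → M
acct=D31: (no match → NULL) → NULL
acct=D43: balance < 3251 or age_days >= 2243 → T
acct=D50: balance < 3251 or age_days >= 2243 → T
acct=D52: (no match → NULL) → NULL
acct=D82: balance < 3251 or age_days >= 2243 → T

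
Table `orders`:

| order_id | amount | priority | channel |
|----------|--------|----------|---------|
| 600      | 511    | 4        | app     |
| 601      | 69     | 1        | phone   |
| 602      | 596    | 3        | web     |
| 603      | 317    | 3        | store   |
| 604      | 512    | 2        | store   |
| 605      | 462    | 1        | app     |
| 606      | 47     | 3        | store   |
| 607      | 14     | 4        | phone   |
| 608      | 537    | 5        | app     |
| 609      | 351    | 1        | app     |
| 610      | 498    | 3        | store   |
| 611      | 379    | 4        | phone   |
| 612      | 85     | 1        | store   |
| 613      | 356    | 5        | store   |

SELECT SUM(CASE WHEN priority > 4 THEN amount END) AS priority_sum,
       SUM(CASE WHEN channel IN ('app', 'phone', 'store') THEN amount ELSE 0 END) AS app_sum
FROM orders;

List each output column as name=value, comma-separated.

priority_sum=893, app_sum=4138

[priority_sum: priority > 4]
order_id=600: ✗
order_id=601: ✗
order_id=602: ✗
order_id=603: ✗
order_id=604: ✗
order_id=605: ✗
order_id=606: ✗
order_id=607: ✗
order_id=608: ✓ → 537
order_id=609: ✗
order_id=610: ✗
order_id=611: ✗
order_id=612: ✗
order_id=613: ✓ → 356
priority_sum = 537 + 356 = 893
—
[app_sum: channel IN ('app', 'phone', 'store')]
order_id=600: ✓ → 511
order_id=601: ✓ → 69
order_id=602: ✗
order_id=603: ✓ → 317
order_id=604: ✓ → 512
order_id=605: ✓ → 462
order_id=606: ✓ → 47
order_id=607: ✓ → 14
order_id=608: ✓ → 537
order_id=609: ✓ → 351
order_id=610: ✓ → 498
order_id=611: ✓ → 379
order_id=612: ✓ → 85
order_id=613: ✓ → 356
app_sum = 511 + 69 + 317 + 512 + 462 + 47 + 14 + 537 + 351 + 498 + 379 + 85 + 356 = 4138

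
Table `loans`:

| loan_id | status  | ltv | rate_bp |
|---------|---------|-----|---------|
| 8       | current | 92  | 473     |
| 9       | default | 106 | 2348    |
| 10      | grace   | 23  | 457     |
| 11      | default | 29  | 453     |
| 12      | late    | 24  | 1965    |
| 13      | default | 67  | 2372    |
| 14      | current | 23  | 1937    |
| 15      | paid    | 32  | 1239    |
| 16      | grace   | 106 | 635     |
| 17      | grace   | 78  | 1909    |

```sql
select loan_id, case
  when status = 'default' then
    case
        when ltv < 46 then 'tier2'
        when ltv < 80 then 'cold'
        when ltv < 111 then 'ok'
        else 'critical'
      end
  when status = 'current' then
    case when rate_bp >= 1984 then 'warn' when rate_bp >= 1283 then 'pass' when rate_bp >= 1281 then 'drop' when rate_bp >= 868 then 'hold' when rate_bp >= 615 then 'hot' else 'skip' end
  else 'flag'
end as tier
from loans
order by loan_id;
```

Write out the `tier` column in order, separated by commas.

loan_id=8: status='current' → inner[ELSE] → skip
loan_id=9: status='default' → inner[ltv < 111] → ok
loan_id=10: status='grace' → outer ELSE → flag
loan_id=11: status='default' → inner[ltv < 46] → tier2
loan_id=12: status='late' → outer ELSE → flag
loan_id=13: status='default' → inner[ltv < 80] → cold
loan_id=14: status='current' → inner[rate_bp >= 1283] → pass
loan_id=15: status='paid' → outer ELSE → flag
loan_id=16: status='grace' → outer ELSE → flag
loan_id=17: status='grace' → outer ELSE → flag

skip, ok, flag, tier2, flag, cold, pass, flag, flag, flag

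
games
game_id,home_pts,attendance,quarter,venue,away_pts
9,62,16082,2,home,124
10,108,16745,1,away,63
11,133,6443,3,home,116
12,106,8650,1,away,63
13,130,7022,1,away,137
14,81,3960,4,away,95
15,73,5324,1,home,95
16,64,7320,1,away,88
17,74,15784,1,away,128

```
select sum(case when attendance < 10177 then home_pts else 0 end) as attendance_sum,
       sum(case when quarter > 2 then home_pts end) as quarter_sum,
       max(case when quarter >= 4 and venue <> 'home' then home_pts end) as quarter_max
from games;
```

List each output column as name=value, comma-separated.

attendance_sum=587, quarter_sum=214, quarter_max=81

[attendance_sum: attendance < 10177]
game_id=9: ✗
game_id=10: ✗
game_id=11: ✓ → 133
game_id=12: ✓ → 106
game_id=13: ✓ → 130
game_id=14: ✓ → 81
game_id=15: ✓ → 73
game_id=16: ✓ → 64
game_id=17: ✗
attendance_sum = 133 + 106 + 130 + 81 + 73 + 64 = 587
—
[quarter_sum: quarter > 2]
game_id=9: ✗
game_id=10: ✗
game_id=11: ✓ → 133
game_id=12: ✗
game_id=13: ✗
game_id=14: ✓ → 81
game_id=15: ✗
game_id=16: ✗
game_id=17: ✗
quarter_sum = 133 + 81 = 214
—
[quarter_max: quarter >= 4 and venue <> 'home']
game_id=9: ✗
game_id=10: ✗
game_id=11: ✗
game_id=12: ✗
game_id=13: ✗
game_id=14: ✓ → 81
game_id=15: ✗
game_id=16: ✗
game_id=17: ✗
quarter_max = MAX(81) = 81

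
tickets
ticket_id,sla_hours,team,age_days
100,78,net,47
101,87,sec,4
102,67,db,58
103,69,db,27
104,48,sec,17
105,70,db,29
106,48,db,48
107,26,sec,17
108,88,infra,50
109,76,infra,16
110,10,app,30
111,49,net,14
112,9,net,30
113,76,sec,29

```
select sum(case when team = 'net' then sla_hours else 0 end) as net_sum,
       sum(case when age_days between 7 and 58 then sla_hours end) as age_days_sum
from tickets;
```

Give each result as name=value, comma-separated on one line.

[net_sum: team = 'net']
ticket_id=100: ✓ → 78
ticket_id=101: ✗
ticket_id=102: ✗
ticket_id=103: ✗
ticket_id=104: ✗
ticket_id=105: ✗
ticket_id=106: ✗
ticket_id=107: ✗
ticket_id=108: ✗
ticket_id=109: ✗
ticket_id=110: ✗
ticket_id=111: ✓ → 49
ticket_id=112: ✓ → 9
ticket_id=113: ✗
net_sum = 78 + 49 + 9 = 136
—
[age_days_sum: age_days between 7 and 58]
ticket_id=100: ✓ → 78
ticket_id=101: ✗
ticket_id=102: ✓ → 67
ticket_id=103: ✓ → 69
ticket_id=104: ✓ → 48
ticket_id=105: ✓ → 70
ticket_id=106: ✓ → 48
ticket_id=107: ✓ → 26
ticket_id=108: ✓ → 88
ticket_id=109: ✓ → 76
ticket_id=110: ✓ → 10
ticket_id=111: ✓ → 49
ticket_id=112: ✓ → 9
ticket_id=113: ✓ → 76
age_days_sum = 78 + 67 + 69 + 48 + 70 + 48 + 26 + 88 + 76 + 10 + 49 + 9 + 76 = 714

net_sum=136, age_days_sum=714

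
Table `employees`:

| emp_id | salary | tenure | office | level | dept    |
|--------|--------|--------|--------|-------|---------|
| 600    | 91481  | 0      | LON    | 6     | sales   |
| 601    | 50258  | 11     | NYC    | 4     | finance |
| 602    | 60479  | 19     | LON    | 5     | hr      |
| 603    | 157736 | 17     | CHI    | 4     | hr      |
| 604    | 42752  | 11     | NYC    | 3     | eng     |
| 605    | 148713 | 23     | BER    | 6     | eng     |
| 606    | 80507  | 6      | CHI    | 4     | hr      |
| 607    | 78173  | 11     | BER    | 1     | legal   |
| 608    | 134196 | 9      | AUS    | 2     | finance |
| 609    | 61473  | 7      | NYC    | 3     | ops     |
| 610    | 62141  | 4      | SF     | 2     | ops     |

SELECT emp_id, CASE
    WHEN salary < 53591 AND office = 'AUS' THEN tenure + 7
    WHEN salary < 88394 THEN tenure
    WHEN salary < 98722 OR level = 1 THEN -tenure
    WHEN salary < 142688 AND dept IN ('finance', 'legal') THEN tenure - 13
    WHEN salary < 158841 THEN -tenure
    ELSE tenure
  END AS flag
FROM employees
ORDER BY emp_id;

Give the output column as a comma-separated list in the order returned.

emp_id=600: salary < 98722 OR level = 1 → 0
emp_id=601: salary < 88394 → 11
emp_id=602: salary < 88394 → 19
emp_id=603: salary < 158841 → -17
emp_id=604: salary < 88394 → 11
emp_id=605: salary < 158841 → -23
emp_id=606: salary < 88394 → 6
emp_id=607: salary < 88394 → 11
emp_id=608: salary < 142688 AND dept IN ('finance', 'legal') → -4
emp_id=609: salary < 88394 → 7
emp_id=610: salary < 88394 → 4

0, 11, 19, -17, 11, -23, 6, 11, -4, 7, 4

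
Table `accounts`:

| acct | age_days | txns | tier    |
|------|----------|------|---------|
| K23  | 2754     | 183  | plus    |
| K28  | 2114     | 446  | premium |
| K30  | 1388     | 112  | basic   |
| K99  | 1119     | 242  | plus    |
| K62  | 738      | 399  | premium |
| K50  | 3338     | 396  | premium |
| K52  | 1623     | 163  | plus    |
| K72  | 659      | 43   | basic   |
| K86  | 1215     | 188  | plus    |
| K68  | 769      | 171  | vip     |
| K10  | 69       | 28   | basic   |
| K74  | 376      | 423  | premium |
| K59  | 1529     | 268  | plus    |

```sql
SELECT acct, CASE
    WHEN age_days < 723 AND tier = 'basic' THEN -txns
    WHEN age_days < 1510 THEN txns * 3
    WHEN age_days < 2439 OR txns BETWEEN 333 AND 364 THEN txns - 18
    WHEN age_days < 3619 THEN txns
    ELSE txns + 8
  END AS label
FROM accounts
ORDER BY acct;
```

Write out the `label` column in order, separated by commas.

-28, 183, 428, 336, 396, 145, 250, 1197, 513, -43, 1269, 564, 726

acct=K10: age_days < 723 AND tier = 'basic' → -28
acct=K23: age_days < 3619 → 183
acct=K28: age_days < 2439 OR txns BETWEEN 333 AND 364 → 428
acct=K30: age_days < 1510 → 336
acct=K50: age_days < 3619 → 396
acct=K52: age_days < 2439 OR txns BETWEEN 333 AND 364 → 145
acct=K59: age_days < 2439 OR txns BETWEEN 333 AND 364 → 250
acct=K62: age_days < 1510 → 1197
acct=K68: age_days < 1510 → 513
acct=K72: age_days < 723 AND tier = 'basic' → -43
acct=K74: age_days < 1510 → 1269
acct=K86: age_days < 1510 → 564
acct=K99: age_days < 1510 → 726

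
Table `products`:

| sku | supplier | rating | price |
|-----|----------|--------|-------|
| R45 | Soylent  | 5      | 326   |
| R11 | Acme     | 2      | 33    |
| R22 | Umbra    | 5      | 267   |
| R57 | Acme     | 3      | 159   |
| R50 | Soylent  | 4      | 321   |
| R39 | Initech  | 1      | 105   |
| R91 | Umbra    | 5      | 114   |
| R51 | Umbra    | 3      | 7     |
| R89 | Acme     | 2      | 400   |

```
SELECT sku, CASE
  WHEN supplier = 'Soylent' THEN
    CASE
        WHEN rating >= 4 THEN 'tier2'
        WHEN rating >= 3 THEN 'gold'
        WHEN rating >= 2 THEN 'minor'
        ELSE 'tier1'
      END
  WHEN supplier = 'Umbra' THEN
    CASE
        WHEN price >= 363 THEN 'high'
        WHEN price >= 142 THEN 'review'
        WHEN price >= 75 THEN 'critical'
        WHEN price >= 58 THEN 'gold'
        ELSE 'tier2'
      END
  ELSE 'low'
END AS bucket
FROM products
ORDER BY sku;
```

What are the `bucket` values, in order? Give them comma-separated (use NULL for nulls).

low, review, low, tier2, tier2, tier2, low, low, critical

sku=R11: supplier='Acme' → outer ELSE → low
sku=R22: supplier='Umbra' → inner[price >= 142] → review
sku=R39: supplier='Initech' → outer ELSE → low
sku=R45: supplier='Soylent' → inner[rating >= 4] → tier2
sku=R50: supplier='Soylent' → inner[rating >= 4] → tier2
sku=R51: supplier='Umbra' → inner[ELSE] → tier2
sku=R57: supplier='Acme' → outer ELSE → low
sku=R89: supplier='Acme' → outer ELSE → low
sku=R91: supplier='Umbra' → inner[price >= 75] → critical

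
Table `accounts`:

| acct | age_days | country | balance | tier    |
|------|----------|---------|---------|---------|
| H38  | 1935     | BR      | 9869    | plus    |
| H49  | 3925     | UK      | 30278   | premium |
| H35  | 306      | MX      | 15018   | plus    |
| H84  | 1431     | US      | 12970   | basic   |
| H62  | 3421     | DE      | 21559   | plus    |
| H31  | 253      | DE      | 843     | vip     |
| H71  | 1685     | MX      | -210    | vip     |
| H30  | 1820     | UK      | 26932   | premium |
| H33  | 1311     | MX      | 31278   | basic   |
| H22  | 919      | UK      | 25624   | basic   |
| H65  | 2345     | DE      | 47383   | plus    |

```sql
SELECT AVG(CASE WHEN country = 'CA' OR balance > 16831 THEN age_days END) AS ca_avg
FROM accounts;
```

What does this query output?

acct=H38: ✗
acct=H49: ✓ → 3925
acct=H35: ✗
acct=H84: ✗
acct=H62: ✓ → 3421
acct=H31: ✗
acct=H71: ✗
acct=H30: ✓ → 1820
acct=H33: ✓ → 1311
acct=H22: ✓ → 919
acct=H65: ✓ → 2345
ca_avg = (3925 + 3421 + 1820 + 1311 + 919 + 2345) / 6 = 2290.1666666667

2290.1666666667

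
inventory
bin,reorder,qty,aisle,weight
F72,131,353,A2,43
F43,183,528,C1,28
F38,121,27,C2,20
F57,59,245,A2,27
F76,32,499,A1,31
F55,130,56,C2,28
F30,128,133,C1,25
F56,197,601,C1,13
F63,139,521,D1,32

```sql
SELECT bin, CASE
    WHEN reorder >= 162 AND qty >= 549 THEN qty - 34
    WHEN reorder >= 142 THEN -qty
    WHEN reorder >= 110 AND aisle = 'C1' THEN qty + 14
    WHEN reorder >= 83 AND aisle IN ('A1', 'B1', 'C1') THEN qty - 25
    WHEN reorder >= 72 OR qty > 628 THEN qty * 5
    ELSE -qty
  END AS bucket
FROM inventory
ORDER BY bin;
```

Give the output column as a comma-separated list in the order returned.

147, 135, -528, 280, 567, -245, 2605, 1765, -499

bin=F30: reorder >= 110 AND aisle = 'C1' → 147
bin=F38: reorder >= 72 OR qty > 628 → 135
bin=F43: reorder >= 142 → -528
bin=F55: reorder >= 72 OR qty > 628 → 280
bin=F56: reorder >= 162 AND qty >= 549 → 567
bin=F57: ELSE → -245
bin=F63: reorder >= 72 OR qty > 628 → 2605
bin=F72: reorder >= 72 OR qty > 628 → 1765
bin=F76: ELSE → -499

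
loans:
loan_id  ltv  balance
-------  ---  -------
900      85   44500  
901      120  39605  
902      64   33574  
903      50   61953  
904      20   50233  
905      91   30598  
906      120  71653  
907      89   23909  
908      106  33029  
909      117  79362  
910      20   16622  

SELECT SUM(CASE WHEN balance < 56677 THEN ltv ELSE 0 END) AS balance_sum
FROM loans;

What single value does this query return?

595

loan_id=900: ✓ → 85
loan_id=901: ✓ → 120
loan_id=902: ✓ → 64
loan_id=903: ✗
loan_id=904: ✓ → 20
loan_id=905: ✓ → 91
loan_id=906: ✗
loan_id=907: ✓ → 89
loan_id=908: ✓ → 106
loan_id=909: ✗
loan_id=910: ✓ → 20
balance_sum = 85 + 120 + 64 + 20 + 91 + 89 + 106 + 20 = 595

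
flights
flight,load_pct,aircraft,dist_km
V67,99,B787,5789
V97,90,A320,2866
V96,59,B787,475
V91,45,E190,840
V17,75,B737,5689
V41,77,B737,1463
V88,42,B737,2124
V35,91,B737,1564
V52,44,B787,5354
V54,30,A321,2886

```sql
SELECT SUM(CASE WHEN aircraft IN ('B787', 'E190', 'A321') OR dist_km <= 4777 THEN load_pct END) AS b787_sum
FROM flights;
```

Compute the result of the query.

flight=V67: ✓ → 99
flight=V97: ✓ → 90
flight=V96: ✓ → 59
flight=V91: ✓ → 45
flight=V17: ✗
flight=V41: ✓ → 77
flight=V88: ✓ → 42
flight=V35: ✓ → 91
flight=V52: ✓ → 44
flight=V54: ✓ → 30
b787_sum = 99 + 90 + 59 + 45 + 77 + 42 + 91 + 44 + 30 = 577

577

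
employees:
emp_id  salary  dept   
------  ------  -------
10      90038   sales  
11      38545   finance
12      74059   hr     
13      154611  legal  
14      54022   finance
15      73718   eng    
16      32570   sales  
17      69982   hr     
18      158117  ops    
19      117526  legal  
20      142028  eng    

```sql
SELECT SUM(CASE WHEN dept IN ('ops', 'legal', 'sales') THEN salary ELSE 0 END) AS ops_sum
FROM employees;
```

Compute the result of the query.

552862

emp_id=10: ✓ → 90038
emp_id=11: ✗
emp_id=12: ✗
emp_id=13: ✓ → 154611
emp_id=14: ✗
emp_id=15: ✗
emp_id=16: ✓ → 32570
emp_id=17: ✗
emp_id=18: ✓ → 158117
emp_id=19: ✓ → 117526
emp_id=20: ✗
ops_sum = 90038 + 154611 + 32570 + 158117 + 117526 = 552862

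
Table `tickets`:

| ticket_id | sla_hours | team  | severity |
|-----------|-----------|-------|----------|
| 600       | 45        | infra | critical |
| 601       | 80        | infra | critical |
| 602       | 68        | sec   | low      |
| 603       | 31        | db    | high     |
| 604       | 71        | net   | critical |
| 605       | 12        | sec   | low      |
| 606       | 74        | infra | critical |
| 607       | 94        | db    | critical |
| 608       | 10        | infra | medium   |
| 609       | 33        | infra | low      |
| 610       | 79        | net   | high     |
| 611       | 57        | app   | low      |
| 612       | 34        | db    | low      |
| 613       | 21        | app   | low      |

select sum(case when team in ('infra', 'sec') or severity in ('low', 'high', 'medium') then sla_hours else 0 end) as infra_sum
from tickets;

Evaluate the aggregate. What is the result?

544

ticket_id=600: ✓ → 45
ticket_id=601: ✓ → 80
ticket_id=602: ✓ → 68
ticket_id=603: ✓ → 31
ticket_id=604: ✗
ticket_id=605: ✓ → 12
ticket_id=606: ✓ → 74
ticket_id=607: ✗
ticket_id=608: ✓ → 10
ticket_id=609: ✓ → 33
ticket_id=610: ✓ → 79
ticket_id=611: ✓ → 57
ticket_id=612: ✓ → 34
ticket_id=613: ✓ → 21
infra_sum = 45 + 80 + 68 + 31 + 12 + 74 + 10 + 33 + 79 + 57 + 34 + 21 = 544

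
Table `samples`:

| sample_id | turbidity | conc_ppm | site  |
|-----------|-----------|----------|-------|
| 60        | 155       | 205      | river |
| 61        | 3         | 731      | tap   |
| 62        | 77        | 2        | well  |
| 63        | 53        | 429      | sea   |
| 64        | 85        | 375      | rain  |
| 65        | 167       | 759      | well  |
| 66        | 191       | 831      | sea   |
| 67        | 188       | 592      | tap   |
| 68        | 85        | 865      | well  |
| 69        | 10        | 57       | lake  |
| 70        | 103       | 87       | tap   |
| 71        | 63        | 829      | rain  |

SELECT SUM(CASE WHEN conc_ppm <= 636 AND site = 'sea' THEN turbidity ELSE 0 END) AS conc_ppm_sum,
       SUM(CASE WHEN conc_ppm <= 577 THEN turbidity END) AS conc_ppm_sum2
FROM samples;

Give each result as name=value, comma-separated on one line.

[conc_ppm_sum: conc_ppm <= 636 AND site = 'sea']
sample_id=60: ✗
sample_id=61: ✗
sample_id=62: ✗
sample_id=63: ✓ → 53
sample_id=64: ✗
sample_id=65: ✗
sample_id=66: ✗
sample_id=67: ✗
sample_id=68: ✗
sample_id=69: ✗
sample_id=70: ✗
sample_id=71: ✗
conc_ppm_sum = 53
—
[conc_ppm_sum2: conc_ppm <= 577]
sample_id=60: ✓ → 155
sample_id=61: ✗
sample_id=62: ✓ → 77
sample_id=63: ✓ → 53
sample_id=64: ✓ → 85
sample_id=65: ✗
sample_id=66: ✗
sample_id=67: ✗
sample_id=68: ✗
sample_id=69: ✓ → 10
sample_id=70: ✓ → 103
sample_id=71: ✗
conc_ppm_sum2 = 155 + 77 + 53 + 85 + 10 + 103 = 483

conc_ppm_sum=53, conc_ppm_sum2=483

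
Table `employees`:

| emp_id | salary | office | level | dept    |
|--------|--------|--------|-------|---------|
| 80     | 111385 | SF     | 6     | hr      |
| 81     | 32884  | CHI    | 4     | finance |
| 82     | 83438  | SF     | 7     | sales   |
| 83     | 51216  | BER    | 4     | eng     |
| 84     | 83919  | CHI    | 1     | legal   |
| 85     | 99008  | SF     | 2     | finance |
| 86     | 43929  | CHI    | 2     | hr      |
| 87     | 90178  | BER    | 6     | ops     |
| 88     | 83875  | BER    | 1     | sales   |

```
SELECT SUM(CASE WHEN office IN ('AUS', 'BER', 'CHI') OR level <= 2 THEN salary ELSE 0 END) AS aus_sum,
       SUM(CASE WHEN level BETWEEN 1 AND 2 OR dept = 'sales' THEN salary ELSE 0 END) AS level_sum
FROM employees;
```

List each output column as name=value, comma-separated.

aus_sum=485009, level_sum=394169

[aus_sum: office IN ('AUS', 'BER', 'CHI') OR level <= 2]
emp_id=80: ✗
emp_id=81: ✓ → 32884
emp_id=82: ✗
emp_id=83: ✓ → 51216
emp_id=84: ✓ → 83919
emp_id=85: ✓ → 99008
emp_id=86: ✓ → 43929
emp_id=87: ✓ → 90178
emp_id=88: ✓ → 83875
aus_sum = 32884 + 51216 + 83919 + 99008 + 43929 + 90178 + 83875 = 485009
—
[level_sum: level BETWEEN 1 AND 2 OR dept = 'sales']
emp_id=80: ✗
emp_id=81: ✗
emp_id=82: ✓ → 83438
emp_id=83: ✗
emp_id=84: ✓ → 83919
emp_id=85: ✓ → 99008
emp_id=86: ✓ → 43929
emp_id=87: ✗
emp_id=88: ✓ → 83875
level_sum = 83438 + 83919 + 99008 + 43929 + 83875 = 394169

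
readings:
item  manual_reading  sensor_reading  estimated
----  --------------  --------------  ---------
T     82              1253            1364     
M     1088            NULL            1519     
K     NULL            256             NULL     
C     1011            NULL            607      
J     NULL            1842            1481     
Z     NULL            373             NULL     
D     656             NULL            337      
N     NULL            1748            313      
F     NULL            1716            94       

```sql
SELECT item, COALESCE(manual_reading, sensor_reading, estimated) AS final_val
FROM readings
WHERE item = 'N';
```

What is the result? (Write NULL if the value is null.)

1748

item = N: manual_reading=NULL, sensor_reading=1748, estimated=313.
manual_reading=NULL, sensor_reading=1748 → 1748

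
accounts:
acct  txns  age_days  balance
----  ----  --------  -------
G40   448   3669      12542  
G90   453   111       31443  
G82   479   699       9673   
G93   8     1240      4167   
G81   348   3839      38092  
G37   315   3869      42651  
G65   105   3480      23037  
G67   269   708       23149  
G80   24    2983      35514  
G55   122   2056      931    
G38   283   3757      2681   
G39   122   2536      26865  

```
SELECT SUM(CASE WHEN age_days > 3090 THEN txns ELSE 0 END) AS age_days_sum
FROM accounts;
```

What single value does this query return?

acct=G40: ✓ → 448
acct=G90: ✗
acct=G82: ✗
acct=G93: ✗
acct=G81: ✓ → 348
acct=G37: ✓ → 315
acct=G65: ✓ → 105
acct=G67: ✗
acct=G80: ✗
acct=G55: ✗
acct=G38: ✓ → 283
acct=G39: ✗
age_days_sum = 448 + 348 + 315 + 105 + 283 = 1499

1499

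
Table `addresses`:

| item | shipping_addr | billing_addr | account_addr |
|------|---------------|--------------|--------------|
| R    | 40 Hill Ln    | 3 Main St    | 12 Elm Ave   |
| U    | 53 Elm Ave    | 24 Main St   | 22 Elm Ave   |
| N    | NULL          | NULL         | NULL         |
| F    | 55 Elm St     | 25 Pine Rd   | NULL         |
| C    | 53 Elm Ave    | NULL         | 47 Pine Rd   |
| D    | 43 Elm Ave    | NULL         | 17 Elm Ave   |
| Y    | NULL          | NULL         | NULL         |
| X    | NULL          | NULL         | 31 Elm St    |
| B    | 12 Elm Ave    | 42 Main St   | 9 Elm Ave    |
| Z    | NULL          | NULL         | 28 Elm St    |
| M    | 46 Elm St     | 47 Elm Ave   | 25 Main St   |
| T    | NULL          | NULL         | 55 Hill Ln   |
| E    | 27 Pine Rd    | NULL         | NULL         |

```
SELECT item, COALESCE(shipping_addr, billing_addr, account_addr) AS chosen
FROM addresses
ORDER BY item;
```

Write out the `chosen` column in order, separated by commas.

12 Elm Ave, 53 Elm Ave, 43 Elm Ave, 27 Pine Rd, 55 Elm St, 46 Elm St, NULL, 40 Hill Ln, 55 Hill Ln, 53 Elm Ave, 31 Elm St, NULL, 28 Elm St

item=B: shipping_addr=12 Elm Ave → 12 Elm Ave
item=C: shipping_addr=53 Elm Ave → 53 Elm Ave
item=D: shipping_addr=43 Elm Ave → 43 Elm Ave
item=E: shipping_addr=27 Pine Rd → 27 Pine Rd
item=F: shipping_addr=55 Elm St → 55 Elm St
item=M: shipping_addr=46 Elm St → 46 Elm St
item=N: shipping_addr=NULL, billing_addr=NULL, account_addr=NULL (all NULL) → NULL
item=R: shipping_addr=40 Hill Ln → 40 Hill Ln
item=T: shipping_addr=NULL, billing_addr=NULL, account_addr=55 Hill Ln → 55 Hill Ln
item=U: shipping_addr=53 Elm Ave → 53 Elm Ave
item=X: shipping_addr=NULL, billing_addr=NULL, account_addr=31 Elm St → 31 Elm St
item=Y: shipping_addr=NULL, billing_addr=NULL, account_addr=NULL (all NULL) → NULL
item=Z: shipping_addr=NULL, billing_addr=NULL, account_addr=28 Elm St → 28 Elm St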